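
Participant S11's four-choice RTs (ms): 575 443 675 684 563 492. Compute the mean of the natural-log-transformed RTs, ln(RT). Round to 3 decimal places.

ln(RT): 6.3544, 6.0936, 6.5147, 6.5280, 6.3333, 6.1985
Σ ln(RT) = 38.0224
Mean = 38.0224/6 = 6.33706

6.337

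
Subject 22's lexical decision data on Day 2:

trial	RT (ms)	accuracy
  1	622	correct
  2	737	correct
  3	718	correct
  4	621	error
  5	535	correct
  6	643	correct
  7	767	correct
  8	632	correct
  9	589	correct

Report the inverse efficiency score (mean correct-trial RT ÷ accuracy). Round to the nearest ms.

737 ms

Correct trials (n=8): 622, 737, 718, 535, 643, 767, 632, 589
Mean correct RT = 5243/8 = 655.3750 ms
Proportion correct = 8/9
IES = 655.3750 / (8/9) = 737.297 ms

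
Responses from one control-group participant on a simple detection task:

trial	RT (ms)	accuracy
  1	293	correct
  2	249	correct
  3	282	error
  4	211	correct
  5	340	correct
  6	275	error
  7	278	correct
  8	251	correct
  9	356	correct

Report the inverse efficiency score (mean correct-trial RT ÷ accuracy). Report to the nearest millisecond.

363 ms

Correct trials (n=7): 293, 249, 211, 340, 278, 251, 356
Mean correct RT = 1978/7 = 282.5714 ms
Proportion correct = 7/9
IES = 282.5714 / (7/9) = 363.306 ms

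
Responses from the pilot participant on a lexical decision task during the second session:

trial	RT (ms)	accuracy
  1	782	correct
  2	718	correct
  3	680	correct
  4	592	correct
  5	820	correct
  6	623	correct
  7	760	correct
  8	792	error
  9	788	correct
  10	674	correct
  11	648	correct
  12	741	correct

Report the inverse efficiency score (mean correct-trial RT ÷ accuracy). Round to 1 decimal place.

776.1 ms

Correct trials (n=11): 782, 718, 680, 592, 820, 623, 760, 788, 674, 648, 741
Mean correct RT = 7826/11 = 711.4545 ms
Proportion correct = 11/12
IES = 711.4545 / (11/12) = 776.132 ms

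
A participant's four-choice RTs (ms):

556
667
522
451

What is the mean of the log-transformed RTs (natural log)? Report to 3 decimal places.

ln(RT): 6.3208, 6.5028, 6.2577, 6.1115
Σ ln(RT) = 25.1927
Mean = 25.1927/4 = 6.29817

6.298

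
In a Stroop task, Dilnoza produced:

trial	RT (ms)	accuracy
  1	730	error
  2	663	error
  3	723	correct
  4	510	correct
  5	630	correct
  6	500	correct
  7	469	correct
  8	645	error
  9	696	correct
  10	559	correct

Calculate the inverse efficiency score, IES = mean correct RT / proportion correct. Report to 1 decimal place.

Correct trials (n=7): 723, 510, 630, 500, 469, 696, 559
Mean correct RT = 4087/7 = 583.8571 ms
Proportion correct = 7/10
IES = 583.8571 / (7/10) = 834.082 ms

834.1 ms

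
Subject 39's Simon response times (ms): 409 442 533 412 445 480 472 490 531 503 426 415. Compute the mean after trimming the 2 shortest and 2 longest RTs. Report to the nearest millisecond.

Sorted: 409, 412, 415, 426, 442, 445, 472, 480, 490, 503, 531, 533
Drop lowest 2 (409, 412) and highest 2 (531, 533)
Remaining (n=8): Σ = 3673, mean = 3673/8 = 459.125

459 ms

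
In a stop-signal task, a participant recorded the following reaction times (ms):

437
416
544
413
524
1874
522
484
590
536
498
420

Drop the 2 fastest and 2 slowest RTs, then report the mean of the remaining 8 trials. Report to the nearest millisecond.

496 ms

Sorted: 413, 416, 420, 437, 484, 498, 522, 524, 536, 544, 590, 1874
Drop lowest 2 (413, 416) and highest 2 (590, 1874)
Remaining (n=8): Σ = 3965, mean = 3965/8 = 495.625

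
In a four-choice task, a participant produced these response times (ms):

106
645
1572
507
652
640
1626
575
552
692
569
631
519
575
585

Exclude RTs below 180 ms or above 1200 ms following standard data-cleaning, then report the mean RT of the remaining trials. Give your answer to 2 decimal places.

595.17 ms

Excluded: 106, 1572, 1626
Retained (n=12): Σ = 7142
Mean = 7142/12 = 595.1667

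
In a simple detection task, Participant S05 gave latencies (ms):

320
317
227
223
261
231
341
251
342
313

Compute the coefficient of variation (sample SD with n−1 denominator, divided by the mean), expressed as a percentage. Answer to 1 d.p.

17.2%

n = 10, Σ = 2826, M = 282.6000
Σ(x−M)² = 21216.400; s = √(21216.400/9) = 48.5528
CV = 48.5528 / 282.6000 = 0.17181 = 17.181%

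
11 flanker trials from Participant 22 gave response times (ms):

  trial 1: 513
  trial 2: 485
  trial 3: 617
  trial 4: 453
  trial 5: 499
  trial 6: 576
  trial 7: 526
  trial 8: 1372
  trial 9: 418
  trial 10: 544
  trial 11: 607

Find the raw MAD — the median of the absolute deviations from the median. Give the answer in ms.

Sorted: 418, 453, 485, 499, 513, 526, 544, 576, 607, 617, 1372 → median = 526
|x − 526|: 13, 41, 91, 73, 27, 50, 0, 846, 108, 18, 81
Sorted deviations: 0, 13, 18, 27, 41, 50, 73, 81, 91, 108, 846 → MAD = 50

50 ms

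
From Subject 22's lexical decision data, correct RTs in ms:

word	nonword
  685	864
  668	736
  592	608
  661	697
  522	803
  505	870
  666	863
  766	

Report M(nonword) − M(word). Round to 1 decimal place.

M(word) = 5065/8 = 633.125
M(nonword) = 5441/7 = 777.286
Difference = 777.286 − 633.125 = 144.161 ms

144.2 ms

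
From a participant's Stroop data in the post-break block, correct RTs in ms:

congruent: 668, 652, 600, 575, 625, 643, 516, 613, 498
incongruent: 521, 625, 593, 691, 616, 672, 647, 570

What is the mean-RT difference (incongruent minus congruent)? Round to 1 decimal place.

18.0 ms

M(congruent) = 5390/9 = 598.889
M(incongruent) = 4935/8 = 616.875
Difference = 616.875 − 598.889 = 17.986 ms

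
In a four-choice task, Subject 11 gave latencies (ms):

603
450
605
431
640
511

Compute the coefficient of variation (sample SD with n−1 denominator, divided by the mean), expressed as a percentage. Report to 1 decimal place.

16.4%

n = 6, Σ = 3240, M = 540.0000
Σ(x−M)² = 39016.000; s = √(39016.000/5) = 88.3357
CV = 88.3357 / 540.0000 = 0.16358 = 16.358%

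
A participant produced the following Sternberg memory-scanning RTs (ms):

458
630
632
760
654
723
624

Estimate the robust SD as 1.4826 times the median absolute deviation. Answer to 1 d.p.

Sorted: 458, 624, 630, 632, 654, 723, 760 → median = 632
|x − 632| sorted: 0, 2, 8, 22, 91, 128, 174 → MAD = 22
Robust SD ≈ 1.4826 × 22 = 32.617

32.6 ms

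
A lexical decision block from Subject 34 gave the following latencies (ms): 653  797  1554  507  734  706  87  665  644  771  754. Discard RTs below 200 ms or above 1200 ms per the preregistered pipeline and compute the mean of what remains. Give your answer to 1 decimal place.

Excluded: 87, 1554
Retained (n=9): Σ = 6231
Mean = 6231/9 = 692.3333

692.3 ms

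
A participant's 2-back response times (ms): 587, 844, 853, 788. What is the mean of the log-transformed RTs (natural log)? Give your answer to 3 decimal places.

ln(RT): 6.3750, 6.7382, 6.7488, 6.6695
Σ ln(RT) = 26.5314
Mean = 26.5314/4 = 6.63286

6.633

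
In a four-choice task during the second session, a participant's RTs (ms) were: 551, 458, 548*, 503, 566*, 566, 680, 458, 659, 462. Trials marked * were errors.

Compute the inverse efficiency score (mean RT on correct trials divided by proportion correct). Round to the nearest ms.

Correct trials (n=8): 551, 458, 503, 566, 680, 458, 659, 462
Mean correct RT = 4337/8 = 542.1250 ms
Proportion correct = 8/10
IES = 542.1250 / (8/10) = 677.656 ms

678 ms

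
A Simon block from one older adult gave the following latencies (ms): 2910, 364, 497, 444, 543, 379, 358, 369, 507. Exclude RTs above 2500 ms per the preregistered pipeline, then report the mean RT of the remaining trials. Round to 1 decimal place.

Excluded: 2910
Retained (n=8): Σ = 3461
Mean = 3461/8 = 432.6250

432.6 ms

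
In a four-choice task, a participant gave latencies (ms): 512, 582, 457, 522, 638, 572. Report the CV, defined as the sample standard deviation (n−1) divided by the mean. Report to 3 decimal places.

n = 6, Σ = 3283, M = 547.1667
Σ(x−M)² = 20080.833; s = √(20080.833/5) = 63.3732
CV = 63.3732 / 547.1667 = 0.11582

0.116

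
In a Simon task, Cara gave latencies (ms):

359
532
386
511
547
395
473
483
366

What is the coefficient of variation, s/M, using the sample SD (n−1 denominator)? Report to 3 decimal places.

0.165

n = 9, Σ = 4052, M = 450.2222
Σ(x−M)² = 43929.556; s = √(43929.556/8) = 74.1026
CV = 74.1026 / 450.2222 = 0.16459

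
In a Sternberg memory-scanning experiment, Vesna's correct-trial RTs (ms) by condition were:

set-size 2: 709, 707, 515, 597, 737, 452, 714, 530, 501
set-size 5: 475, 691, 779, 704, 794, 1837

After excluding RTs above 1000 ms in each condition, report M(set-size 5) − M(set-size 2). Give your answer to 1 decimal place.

81.7 ms

set-size 5: exclude 1837
M(set-size 2) = 5462/9 = 606.889
M(set-size 5) = 3443/5 = 688.600
Difference = 688.600 − 606.889 = 81.711 ms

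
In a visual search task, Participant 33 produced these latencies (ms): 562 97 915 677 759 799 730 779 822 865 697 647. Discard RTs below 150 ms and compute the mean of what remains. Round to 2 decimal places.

Excluded: 97
Retained (n=11): Σ = 8252
Mean = 8252/11 = 750.1818

750.18 ms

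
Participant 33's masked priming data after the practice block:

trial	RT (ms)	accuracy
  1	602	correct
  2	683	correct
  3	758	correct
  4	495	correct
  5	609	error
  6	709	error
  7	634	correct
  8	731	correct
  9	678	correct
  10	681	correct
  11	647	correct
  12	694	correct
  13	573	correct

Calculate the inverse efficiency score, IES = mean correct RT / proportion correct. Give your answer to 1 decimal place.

771.0 ms

Correct trials (n=11): 602, 683, 758, 495, 634, 731, 678, 681, 647, 694, 573
Mean correct RT = 7176/11 = 652.3636 ms
Proportion correct = 11/13
IES = 652.3636 / (11/13) = 770.975 ms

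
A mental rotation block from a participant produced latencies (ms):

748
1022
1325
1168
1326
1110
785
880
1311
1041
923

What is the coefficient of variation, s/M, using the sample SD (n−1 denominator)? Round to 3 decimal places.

n = 11, Σ = 11639, M = 1058.0909
Σ(x−M)² = 444048.909; s = √(444048.909/10) = 210.7247
CV = 210.7247 / 1058.0909 = 0.19916

0.199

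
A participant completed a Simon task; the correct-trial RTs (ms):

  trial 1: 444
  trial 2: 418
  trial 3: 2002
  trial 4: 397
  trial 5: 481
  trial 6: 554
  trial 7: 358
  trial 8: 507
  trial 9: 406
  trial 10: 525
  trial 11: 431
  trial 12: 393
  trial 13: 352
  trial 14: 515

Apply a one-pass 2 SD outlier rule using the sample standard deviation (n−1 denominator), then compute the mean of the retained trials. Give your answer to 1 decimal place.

n = 14, ΣRT = 7783, M = 555.929
Σ(x−M)² = 2303970.93; s = √(2303970.93/13) = 420.985
Cutoffs: 555.929 ± 2·420.985 → [-286.0, 1397.9]
Outside: 2002 → excluded.
Retained (n=13): Σ = 5781, mean = 5781/13 = 444.692

444.7 ms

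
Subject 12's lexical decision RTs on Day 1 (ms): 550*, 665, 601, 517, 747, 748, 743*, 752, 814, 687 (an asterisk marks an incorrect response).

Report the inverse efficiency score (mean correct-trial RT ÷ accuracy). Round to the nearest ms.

864 ms

Correct trials (n=8): 665, 601, 517, 747, 748, 752, 814, 687
Mean correct RT = 5531/8 = 691.3750 ms
Proportion correct = 8/10
IES = 691.3750 / (8/10) = 864.219 ms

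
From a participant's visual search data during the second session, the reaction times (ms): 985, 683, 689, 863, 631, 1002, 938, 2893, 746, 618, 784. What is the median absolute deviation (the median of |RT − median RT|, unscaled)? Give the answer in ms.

153 ms

Sorted: 618, 631, 683, 689, 746, 784, 863, 938, 985, 1002, 2893 → median = 784
|x − 784|: 201, 101, 95, 79, 153, 218, 154, 2109, 38, 166, 0
Sorted deviations: 0, 38, 79, 95, 101, 153, 154, 166, 201, 218, 2109 → MAD = 153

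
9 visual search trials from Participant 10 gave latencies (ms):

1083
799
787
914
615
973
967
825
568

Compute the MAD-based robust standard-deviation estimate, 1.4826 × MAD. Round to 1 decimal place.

Sorted: 568, 615, 787, 799, 825, 914, 967, 973, 1083 → median = 825
|x − 825| sorted: 0, 26, 38, 89, 142, 148, 210, 257, 258 → MAD = 142
Robust SD ≈ 1.4826 × 142 = 210.529

210.5 ms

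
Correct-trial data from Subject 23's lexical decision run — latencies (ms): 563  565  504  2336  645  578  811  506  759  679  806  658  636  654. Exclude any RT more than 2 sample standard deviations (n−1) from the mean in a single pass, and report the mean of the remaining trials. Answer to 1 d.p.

n = 14, ΣRT = 10700, M = 764.286
Σ(x−M)² = 2785048.86; s = √(2785048.86/13) = 462.855
Cutoffs: 764.286 ± 2·462.855 → [-161.4, 1690.0]
Outside: 2336 → excluded.
Retained (n=13): Σ = 8364, mean = 8364/13 = 643.385

643.4 ms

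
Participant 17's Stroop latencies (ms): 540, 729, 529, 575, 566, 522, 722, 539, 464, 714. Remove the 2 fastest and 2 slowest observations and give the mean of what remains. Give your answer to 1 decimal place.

Sorted: 464, 522, 529, 539, 540, 566, 575, 714, 722, 729
Drop lowest 2 (464, 522) and highest 2 (722, 729)
Remaining (n=6): Σ = 3463, mean = 3463/6 = 577.167

577.2 ms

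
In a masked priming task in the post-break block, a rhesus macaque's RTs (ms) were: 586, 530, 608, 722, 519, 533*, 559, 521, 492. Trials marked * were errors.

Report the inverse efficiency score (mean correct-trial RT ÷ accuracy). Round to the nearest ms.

638 ms

Correct trials (n=8): 586, 530, 608, 722, 519, 559, 521, 492
Mean correct RT = 4537/8 = 567.1250 ms
Proportion correct = 8/9
IES = 567.1250 / (8/9) = 638.016 ms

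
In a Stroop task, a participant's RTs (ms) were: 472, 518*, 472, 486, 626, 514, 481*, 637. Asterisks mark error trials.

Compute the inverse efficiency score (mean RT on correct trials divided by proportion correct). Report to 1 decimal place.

712.7 ms

Correct trials (n=6): 472, 472, 486, 626, 514, 637
Mean correct RT = 3207/6 = 534.5000 ms
Proportion correct = 6/8
IES = 534.5000 / (6/8) = 712.667 ms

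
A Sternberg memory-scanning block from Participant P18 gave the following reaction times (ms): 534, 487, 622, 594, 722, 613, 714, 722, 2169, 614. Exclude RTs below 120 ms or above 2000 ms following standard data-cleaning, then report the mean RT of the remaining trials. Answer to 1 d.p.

624.7 ms

Excluded: 2169
Retained (n=9): Σ = 5622
Mean = 5622/9 = 624.6667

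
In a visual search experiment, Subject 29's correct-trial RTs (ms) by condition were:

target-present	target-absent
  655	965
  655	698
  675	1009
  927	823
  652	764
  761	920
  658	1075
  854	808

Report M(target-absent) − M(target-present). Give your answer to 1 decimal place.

153.1 ms

M(target-present) = 5837/8 = 729.625
M(target-absent) = 7062/8 = 882.750
Difference = 882.750 − 729.625 = 153.125 ms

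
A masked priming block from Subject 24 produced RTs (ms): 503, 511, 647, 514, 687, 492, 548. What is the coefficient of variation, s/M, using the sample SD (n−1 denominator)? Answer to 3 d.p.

0.139

n = 7, Σ = 3902, M = 557.4286
Σ(x−M)² = 36185.714; s = √(36185.714/6) = 77.6592
CV = 77.6592 / 557.4286 = 0.13932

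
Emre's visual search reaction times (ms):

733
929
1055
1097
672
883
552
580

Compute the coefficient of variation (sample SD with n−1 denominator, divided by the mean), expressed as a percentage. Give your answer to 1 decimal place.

25.7%

n = 8, Σ = 6501, M = 812.6250
Σ(x−M)² = 306265.875; s = √(306265.875/7) = 209.1704
CV = 209.1704 / 812.6250 = 0.25740 = 25.740%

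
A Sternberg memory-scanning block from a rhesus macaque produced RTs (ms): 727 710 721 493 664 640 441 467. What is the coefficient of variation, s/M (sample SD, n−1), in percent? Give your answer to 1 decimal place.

19.9%

n = 8, Σ = 4863, M = 607.8750
Σ(x−M)² = 102488.875; s = √(102488.875/7) = 121.0011
CV = 121.0011 / 607.8750 = 0.19906 = 19.906%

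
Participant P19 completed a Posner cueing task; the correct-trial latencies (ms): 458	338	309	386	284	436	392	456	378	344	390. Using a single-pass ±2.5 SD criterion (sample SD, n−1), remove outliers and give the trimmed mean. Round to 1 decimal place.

379.2 ms

n = 11, ΣRT = 4171, M = 379.182
Σ(x−M)² = 32589.64; s = √(32589.64/10) = 57.087
Cutoffs: 379.182 ± 2.5·57.087 → [236.5, 521.9]
No RTs fall outside the cutoffs; all 11 retained. Mean = 4171/11 = 379.182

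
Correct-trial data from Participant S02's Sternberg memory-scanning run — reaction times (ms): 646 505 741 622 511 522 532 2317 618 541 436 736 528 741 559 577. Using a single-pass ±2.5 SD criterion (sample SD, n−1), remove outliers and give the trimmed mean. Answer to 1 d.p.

n = 16, ΣRT = 11132, M = 695.750
Σ(x−M)² = 2928007.00; s = √(2928007.00/15) = 441.815
Cutoffs: 695.750 ± 2.5·441.815 → [-408.8, 1800.3]
Outside: 2317 → excluded.
Retained (n=15): Σ = 8815, mean = 8815/15 = 587.667

587.7 ms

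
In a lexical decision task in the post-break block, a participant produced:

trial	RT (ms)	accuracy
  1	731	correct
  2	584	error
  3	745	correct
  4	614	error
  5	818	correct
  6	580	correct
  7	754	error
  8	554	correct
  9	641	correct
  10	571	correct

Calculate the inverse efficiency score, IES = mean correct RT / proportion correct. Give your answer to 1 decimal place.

946.9 ms

Correct trials (n=7): 731, 745, 818, 580, 554, 641, 571
Mean correct RT = 4640/7 = 662.8571 ms
Proportion correct = 7/10
IES = 662.8571 / (7/10) = 946.939 ms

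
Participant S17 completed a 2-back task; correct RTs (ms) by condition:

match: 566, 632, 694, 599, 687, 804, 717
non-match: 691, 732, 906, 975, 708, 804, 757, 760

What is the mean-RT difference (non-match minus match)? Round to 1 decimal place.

120.3 ms

M(match) = 4699/7 = 671.286
M(non-match) = 6333/8 = 791.625
Difference = 791.625 − 671.286 = 120.339 ms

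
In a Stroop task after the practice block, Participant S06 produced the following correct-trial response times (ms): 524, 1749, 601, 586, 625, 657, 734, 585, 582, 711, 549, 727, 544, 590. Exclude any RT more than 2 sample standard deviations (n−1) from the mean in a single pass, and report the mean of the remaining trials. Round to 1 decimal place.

616.5 ms

n = 14, ΣRT = 9764, M = 697.429
Σ(x−M)² = 1249947.43; s = √(1249947.43/13) = 310.080
Cutoffs: 697.429 ± 2·310.080 → [77.3, 1317.6]
Outside: 1749 → excluded.
Retained (n=13): Σ = 8015, mean = 8015/13 = 616.538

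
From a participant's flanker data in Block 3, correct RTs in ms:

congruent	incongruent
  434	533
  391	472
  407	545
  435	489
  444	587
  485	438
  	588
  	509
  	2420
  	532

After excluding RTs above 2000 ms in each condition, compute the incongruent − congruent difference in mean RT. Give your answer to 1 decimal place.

incongruent: exclude 2420
M(congruent) = 2596/6 = 432.667
M(incongruent) = 4693/9 = 521.444
Difference = 521.444 − 432.667 = 88.778 ms

88.8 ms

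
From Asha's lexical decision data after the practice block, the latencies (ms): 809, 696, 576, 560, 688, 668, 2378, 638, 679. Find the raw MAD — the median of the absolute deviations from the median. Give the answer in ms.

41 ms

Sorted: 560, 576, 638, 668, 679, 688, 696, 809, 2378 → median = 679
|x − 679|: 130, 17, 103, 119, 9, 11, 1699, 41, 0
Sorted deviations: 0, 9, 11, 17, 41, 103, 119, 130, 1699 → MAD = 41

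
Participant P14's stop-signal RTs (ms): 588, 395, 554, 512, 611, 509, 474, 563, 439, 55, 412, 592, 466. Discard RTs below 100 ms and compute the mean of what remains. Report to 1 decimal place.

509.6 ms

Excluded: 55
Retained (n=12): Σ = 6115
Mean = 6115/12 = 509.5833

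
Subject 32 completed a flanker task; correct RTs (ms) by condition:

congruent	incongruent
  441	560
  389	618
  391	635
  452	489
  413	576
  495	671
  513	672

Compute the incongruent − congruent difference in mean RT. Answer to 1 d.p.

161.0 ms

M(congruent) = 3094/7 = 442.000
M(incongruent) = 4221/7 = 603.000
Difference = 603.000 − 442.000 = 161.000 ms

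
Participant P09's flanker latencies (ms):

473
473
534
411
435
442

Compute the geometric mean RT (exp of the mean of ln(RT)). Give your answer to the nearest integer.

460 ms

ln(RT): 6.1591, 6.1591, 6.2804, 6.0186, 6.0753, 6.0913
Mean ln(RT) = 36.7838/6 = 6.13064
Geometric mean = exp(6.13064) = 459.73 ms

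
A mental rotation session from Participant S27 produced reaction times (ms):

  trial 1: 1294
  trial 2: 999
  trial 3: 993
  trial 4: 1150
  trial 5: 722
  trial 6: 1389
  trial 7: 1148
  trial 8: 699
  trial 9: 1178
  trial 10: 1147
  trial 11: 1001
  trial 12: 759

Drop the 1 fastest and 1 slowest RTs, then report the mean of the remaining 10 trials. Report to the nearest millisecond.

Sorted: 699, 722, 759, 993, 999, 1001, 1147, 1148, 1150, 1178, 1294, 1389
Drop lowest 1 (699) and highest 1 (1389)
Remaining (n=10): Σ = 10391, mean = 10391/10 = 1039.100

1039 ms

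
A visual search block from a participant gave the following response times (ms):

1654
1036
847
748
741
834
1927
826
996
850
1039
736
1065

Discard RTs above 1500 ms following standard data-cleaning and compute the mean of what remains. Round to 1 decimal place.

883.5 ms

Excluded: 1654, 1927
Retained (n=11): Σ = 9718
Mean = 9718/11 = 883.4545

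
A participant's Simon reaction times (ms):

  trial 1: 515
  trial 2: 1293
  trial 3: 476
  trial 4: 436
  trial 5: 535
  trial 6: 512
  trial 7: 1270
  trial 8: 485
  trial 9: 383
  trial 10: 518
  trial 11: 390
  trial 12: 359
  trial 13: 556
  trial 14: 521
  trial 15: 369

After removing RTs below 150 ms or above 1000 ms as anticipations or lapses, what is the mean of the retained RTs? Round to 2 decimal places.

Excluded: 1270, 1293
Retained (n=13): Σ = 6055
Mean = 6055/13 = 465.7692

465.77 ms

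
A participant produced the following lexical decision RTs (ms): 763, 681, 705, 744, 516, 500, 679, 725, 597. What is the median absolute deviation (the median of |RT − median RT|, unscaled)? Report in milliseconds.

63 ms

Sorted: 500, 516, 597, 679, 681, 705, 725, 744, 763 → median = 681
|x − 681|: 82, 0, 24, 63, 165, 181, 2, 44, 84
Sorted deviations: 0, 2, 24, 44, 63, 82, 84, 165, 181 → MAD = 63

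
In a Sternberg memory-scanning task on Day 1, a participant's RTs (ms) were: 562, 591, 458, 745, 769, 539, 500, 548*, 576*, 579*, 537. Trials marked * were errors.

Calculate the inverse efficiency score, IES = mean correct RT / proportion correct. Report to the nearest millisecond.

808 ms

Correct trials (n=8): 562, 591, 458, 745, 769, 539, 500, 537
Mean correct RT = 4701/8 = 587.6250 ms
Proportion correct = 8/11
IES = 587.6250 / (8/11) = 807.984 ms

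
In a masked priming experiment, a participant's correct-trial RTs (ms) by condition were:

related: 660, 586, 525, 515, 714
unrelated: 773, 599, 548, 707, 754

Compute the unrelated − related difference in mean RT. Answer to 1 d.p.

76.2 ms

M(related) = 3000/5 = 600.000
M(unrelated) = 3381/5 = 676.200
Difference = 676.200 − 600.000 = 76.200 ms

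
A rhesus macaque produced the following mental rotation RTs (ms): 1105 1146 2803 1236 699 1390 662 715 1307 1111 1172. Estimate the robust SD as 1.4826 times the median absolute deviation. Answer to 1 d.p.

Sorted: 662, 699, 715, 1105, 1111, 1146, 1172, 1236, 1307, 1390, 2803 → median = 1146
|x − 1146| sorted: 0, 26, 35, 41, 90, 161, 244, 431, 447, 484, 1657 → MAD = 161
Robust SD ≈ 1.4826 × 161 = 238.699

238.7 ms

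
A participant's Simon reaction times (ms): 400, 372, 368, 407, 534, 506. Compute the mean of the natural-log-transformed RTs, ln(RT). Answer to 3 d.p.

6.056

ln(RT): 5.9915, 5.9189, 5.9081, 6.0088, 6.2804, 6.2265
Σ ln(RT) = 36.3342
Mean = 36.3342/6 = 6.05570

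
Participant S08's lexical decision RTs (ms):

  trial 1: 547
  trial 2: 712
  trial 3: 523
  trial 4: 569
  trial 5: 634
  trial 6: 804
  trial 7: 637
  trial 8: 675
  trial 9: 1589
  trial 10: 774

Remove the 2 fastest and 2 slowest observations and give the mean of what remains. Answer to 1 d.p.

Sorted: 523, 547, 569, 634, 637, 675, 712, 774, 804, 1589
Drop lowest 2 (523, 547) and highest 2 (804, 1589)
Remaining (n=6): Σ = 4001, mean = 4001/6 = 666.833

666.8 ms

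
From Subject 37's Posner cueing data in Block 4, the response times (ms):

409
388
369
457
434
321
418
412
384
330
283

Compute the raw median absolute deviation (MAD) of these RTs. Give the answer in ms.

30 ms

Sorted: 283, 321, 330, 369, 384, 388, 409, 412, 418, 434, 457 → median = 388
|x − 388|: 21, 0, 19, 69, 46, 67, 30, 24, 4, 58, 105
Sorted deviations: 0, 4, 19, 21, 24, 30, 46, 58, 67, 69, 105 → MAD = 30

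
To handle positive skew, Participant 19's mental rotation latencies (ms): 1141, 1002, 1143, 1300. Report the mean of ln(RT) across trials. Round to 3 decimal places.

7.040

ln(RT): 7.0397, 6.9098, 7.0414, 7.1701
Σ ln(RT) = 28.1609
Mean = 28.1609/4 = 7.04024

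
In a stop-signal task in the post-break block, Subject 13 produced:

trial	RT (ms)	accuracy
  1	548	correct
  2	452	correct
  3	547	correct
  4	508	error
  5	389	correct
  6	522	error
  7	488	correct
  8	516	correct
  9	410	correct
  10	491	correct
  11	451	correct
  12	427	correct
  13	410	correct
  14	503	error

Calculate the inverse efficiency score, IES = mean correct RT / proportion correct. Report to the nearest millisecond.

593 ms

Correct trials (n=11): 548, 452, 547, 389, 488, 516, 410, 491, 451, 427, 410
Mean correct RT = 5129/11 = 466.2727 ms
Proportion correct = 11/14
IES = 466.2727 / (11/14) = 593.438 ms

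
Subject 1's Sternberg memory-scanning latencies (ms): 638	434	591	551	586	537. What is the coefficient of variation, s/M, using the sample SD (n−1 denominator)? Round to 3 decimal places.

n = 6, Σ = 3337, M = 556.1667
Σ(x−M)² = 24118.833; s = √(24118.833/5) = 69.4533
CV = 69.4533 / 556.1667 = 0.12488

0.125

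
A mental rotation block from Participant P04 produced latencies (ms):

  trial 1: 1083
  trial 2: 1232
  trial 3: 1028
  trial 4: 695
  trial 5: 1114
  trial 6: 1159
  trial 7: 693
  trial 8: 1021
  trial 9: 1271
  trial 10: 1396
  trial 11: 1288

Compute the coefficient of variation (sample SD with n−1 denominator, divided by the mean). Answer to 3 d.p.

0.208

n = 11, Σ = 11980, M = 1089.0909
Σ(x−M)² = 513380.909; s = √(513380.909/10) = 226.5791
CV = 226.5791 / 1089.0909 = 0.20804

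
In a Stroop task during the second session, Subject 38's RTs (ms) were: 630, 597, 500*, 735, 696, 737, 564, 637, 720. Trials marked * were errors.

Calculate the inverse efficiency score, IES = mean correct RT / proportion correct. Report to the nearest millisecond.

Correct trials (n=8): 630, 597, 735, 696, 737, 564, 637, 720
Mean correct RT = 5316/8 = 664.5000 ms
Proportion correct = 8/9
IES = 664.5000 / (8/9) = 747.562 ms

748 ms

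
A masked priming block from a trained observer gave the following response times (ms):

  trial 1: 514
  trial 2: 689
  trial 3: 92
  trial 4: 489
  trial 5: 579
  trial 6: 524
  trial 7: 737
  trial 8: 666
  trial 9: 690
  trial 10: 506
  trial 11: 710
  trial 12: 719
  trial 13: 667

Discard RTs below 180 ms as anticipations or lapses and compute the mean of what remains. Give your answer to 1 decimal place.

Excluded: 92
Retained (n=12): Σ = 7490
Mean = 7490/12 = 624.1667

624.2 ms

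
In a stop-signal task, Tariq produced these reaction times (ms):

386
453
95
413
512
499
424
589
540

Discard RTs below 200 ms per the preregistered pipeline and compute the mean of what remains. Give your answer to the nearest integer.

Excluded: 95
Retained (n=8): Σ = 3816
Mean = 3816/8 = 477.0000

477 ms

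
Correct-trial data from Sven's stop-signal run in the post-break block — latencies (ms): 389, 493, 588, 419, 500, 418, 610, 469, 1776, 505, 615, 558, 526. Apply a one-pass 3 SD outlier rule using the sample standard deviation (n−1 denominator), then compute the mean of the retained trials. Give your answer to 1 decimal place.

507.5 ms

n = 13, ΣRT = 7866, M = 605.077
Σ(x−M)² = 1548390.92; s = √(1548390.92/12) = 359.211
Cutoffs: 605.077 ± 3·359.211 → [-472.6, 1682.7]
Outside: 1776 → excluded.
Retained (n=12): Σ = 6090, mean = 6090/12 = 507.500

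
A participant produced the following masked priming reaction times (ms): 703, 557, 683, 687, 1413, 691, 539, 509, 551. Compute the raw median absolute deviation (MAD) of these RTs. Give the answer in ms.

Sorted: 509, 539, 551, 557, 683, 687, 691, 703, 1413 → median = 683
|x − 683|: 20, 126, 0, 4, 730, 8, 144, 174, 132
Sorted deviations: 0, 4, 8, 20, 126, 132, 144, 174, 730 → MAD = 126

126 ms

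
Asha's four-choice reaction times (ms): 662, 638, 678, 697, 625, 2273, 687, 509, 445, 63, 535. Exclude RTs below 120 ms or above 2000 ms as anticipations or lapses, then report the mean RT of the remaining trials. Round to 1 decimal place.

Excluded: 63, 2273
Retained (n=9): Σ = 5476
Mean = 5476/9 = 608.4444

608.4 ms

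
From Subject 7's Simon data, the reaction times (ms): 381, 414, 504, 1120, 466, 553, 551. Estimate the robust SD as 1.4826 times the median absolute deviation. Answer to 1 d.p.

72.6 ms

Sorted: 381, 414, 466, 504, 551, 553, 1120 → median = 504
|x − 504| sorted: 0, 38, 47, 49, 90, 123, 616 → MAD = 49
Robust SD ≈ 1.4826 × 49 = 72.647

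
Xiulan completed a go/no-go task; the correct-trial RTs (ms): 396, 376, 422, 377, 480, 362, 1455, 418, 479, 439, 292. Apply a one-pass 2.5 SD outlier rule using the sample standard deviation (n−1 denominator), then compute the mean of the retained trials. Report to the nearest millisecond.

n = 11, ΣRT = 5496, M = 499.636
Σ(x−M)² = 1033022.55; s = √(1033022.55/10) = 321.407
Cutoffs: 499.636 ± 2.5·321.407 → [-303.9, 1303.2]
Outside: 1455 → excluded.
Retained (n=10): Σ = 4041, mean = 4041/10 = 404.100

404 ms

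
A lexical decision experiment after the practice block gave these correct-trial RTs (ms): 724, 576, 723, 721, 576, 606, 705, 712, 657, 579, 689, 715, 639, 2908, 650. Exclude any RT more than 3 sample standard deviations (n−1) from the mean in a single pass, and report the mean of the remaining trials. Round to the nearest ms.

n = 15, ΣRT = 12180, M = 812.000
Σ(x−M)² = 4751464.00; s = √(4751464.00/14) = 582.572
Cutoffs: 812.000 ± 3·582.572 → [-935.7, 2559.7]
Outside: 2908 → excluded.
Retained (n=14): Σ = 9272, mean = 9272/14 = 662.286

662 ms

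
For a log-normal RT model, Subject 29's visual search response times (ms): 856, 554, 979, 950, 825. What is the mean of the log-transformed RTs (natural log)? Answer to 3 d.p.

6.706

ln(RT): 6.7523, 6.3172, 6.8865, 6.8565, 6.7154
Σ ln(RT) = 33.5278
Mean = 33.5278/5 = 6.70556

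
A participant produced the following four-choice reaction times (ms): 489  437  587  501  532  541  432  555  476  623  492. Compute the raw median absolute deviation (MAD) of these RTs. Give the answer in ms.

40 ms

Sorted: 432, 437, 476, 489, 492, 501, 532, 541, 555, 587, 623 → median = 501
|x − 501|: 12, 64, 86, 0, 31, 40, 69, 54, 25, 122, 9
Sorted deviations: 0, 9, 12, 25, 31, 40, 54, 64, 69, 86, 122 → MAD = 40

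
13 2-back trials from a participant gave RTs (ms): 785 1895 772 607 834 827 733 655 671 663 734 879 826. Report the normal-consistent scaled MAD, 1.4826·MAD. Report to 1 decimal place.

91.9 ms

Sorted: 607, 655, 663, 671, 733, 734, 772, 785, 826, 827, 834, 879, 1895 → median = 772
|x − 772| sorted: 0, 13, 38, 39, 54, 55, 62, 101, 107, 109, 117, 165, 1123 → MAD = 62
Robust SD ≈ 1.4826 × 62 = 91.921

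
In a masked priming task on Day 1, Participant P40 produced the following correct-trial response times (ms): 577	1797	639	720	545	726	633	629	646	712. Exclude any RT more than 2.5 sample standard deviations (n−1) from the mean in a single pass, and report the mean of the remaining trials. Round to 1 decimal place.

n = 10, ΣRT = 7624, M = 762.400
Σ(x−M)² = 1221012.40; s = √(1221012.40/9) = 368.331
Cutoffs: 762.400 ± 2.5·368.331 → [-158.4, 1683.2]
Outside: 1797 → excluded.
Retained (n=9): Σ = 5827, mean = 5827/9 = 647.444

647.4 ms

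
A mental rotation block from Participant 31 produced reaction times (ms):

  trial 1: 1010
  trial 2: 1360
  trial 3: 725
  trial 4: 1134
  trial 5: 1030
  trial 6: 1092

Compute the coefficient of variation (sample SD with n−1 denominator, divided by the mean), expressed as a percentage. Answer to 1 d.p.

19.5%

n = 6, Σ = 6351, M = 1058.5000
Σ(x−M)² = 212111.500; s = √(212111.500/5) = 205.9667
CV = 205.9667 / 1058.5000 = 0.19458 = 19.458%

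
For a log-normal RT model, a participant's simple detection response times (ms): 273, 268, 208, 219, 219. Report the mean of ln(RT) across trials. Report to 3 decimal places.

5.463

ln(RT): 5.6095, 5.5910, 5.3375, 5.3891, 5.3891
Σ ln(RT) = 27.3161
Mean = 27.3161/5 = 5.46323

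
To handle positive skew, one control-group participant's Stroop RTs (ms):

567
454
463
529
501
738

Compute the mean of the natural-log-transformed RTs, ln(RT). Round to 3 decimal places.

6.281

ln(RT): 6.3404, 6.1181, 6.1377, 6.2710, 6.2166, 6.6039
Σ ln(RT) = 37.6877
Mean = 37.6877/6 = 6.28129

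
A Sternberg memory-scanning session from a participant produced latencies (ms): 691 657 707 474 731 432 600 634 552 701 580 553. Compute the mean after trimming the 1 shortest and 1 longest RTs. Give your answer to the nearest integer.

Sorted: 432, 474, 552, 553, 580, 600, 634, 657, 691, 701, 707, 731
Drop lowest 1 (432) and highest 1 (731)
Remaining (n=10): Σ = 6149, mean = 6149/10 = 614.900

615 ms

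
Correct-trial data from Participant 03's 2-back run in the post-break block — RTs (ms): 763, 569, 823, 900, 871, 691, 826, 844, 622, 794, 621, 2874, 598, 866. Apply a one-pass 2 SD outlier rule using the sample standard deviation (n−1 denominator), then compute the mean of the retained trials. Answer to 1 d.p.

n = 14, ΣRT = 12662, M = 904.429
Σ(x−M)² = 4342515.43; s = √(4342515.43/13) = 577.962
Cutoffs: 904.429 ± 2·577.962 → [-251.5, 2060.4]
Outside: 2874 → excluded.
Retained (n=13): Σ = 9788, mean = 9788/13 = 752.923

752.9 ms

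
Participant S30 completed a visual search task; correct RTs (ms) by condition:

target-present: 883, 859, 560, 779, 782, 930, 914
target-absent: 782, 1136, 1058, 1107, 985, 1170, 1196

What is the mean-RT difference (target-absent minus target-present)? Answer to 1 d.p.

M(target-present) = 5707/7 = 815.286
M(target-absent) = 7434/7 = 1062.000
Difference = 1062.000 − 815.286 = 246.714 ms

246.7 ms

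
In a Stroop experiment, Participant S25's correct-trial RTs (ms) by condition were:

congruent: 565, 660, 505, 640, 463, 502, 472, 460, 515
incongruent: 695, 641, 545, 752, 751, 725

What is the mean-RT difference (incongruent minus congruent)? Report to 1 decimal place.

153.5 ms

M(congruent) = 4782/9 = 531.333
M(incongruent) = 4109/6 = 684.833
Difference = 684.833 − 531.333 = 153.500 ms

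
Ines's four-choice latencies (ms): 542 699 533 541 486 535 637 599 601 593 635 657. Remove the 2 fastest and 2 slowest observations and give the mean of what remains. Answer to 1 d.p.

585.4 ms

Sorted: 486, 533, 535, 541, 542, 593, 599, 601, 635, 637, 657, 699
Drop lowest 2 (486, 533) and highest 2 (657, 699)
Remaining (n=8): Σ = 4683, mean = 4683/8 = 585.375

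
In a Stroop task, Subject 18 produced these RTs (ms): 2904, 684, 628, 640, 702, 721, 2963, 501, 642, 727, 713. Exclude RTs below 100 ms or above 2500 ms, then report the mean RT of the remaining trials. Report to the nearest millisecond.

662 ms

Excluded: 2904, 2963
Retained (n=9): Σ = 5958
Mean = 5958/9 = 662.0000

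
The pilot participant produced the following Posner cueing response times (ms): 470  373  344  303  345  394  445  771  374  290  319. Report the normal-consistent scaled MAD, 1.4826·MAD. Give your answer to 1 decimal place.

Sorted: 290, 303, 319, 344, 345, 373, 374, 394, 445, 470, 771 → median = 373
|x − 373| sorted: 0, 1, 21, 28, 29, 54, 70, 72, 83, 97, 398 → MAD = 54
Robust SD ≈ 1.4826 × 54 = 80.060

80.1 ms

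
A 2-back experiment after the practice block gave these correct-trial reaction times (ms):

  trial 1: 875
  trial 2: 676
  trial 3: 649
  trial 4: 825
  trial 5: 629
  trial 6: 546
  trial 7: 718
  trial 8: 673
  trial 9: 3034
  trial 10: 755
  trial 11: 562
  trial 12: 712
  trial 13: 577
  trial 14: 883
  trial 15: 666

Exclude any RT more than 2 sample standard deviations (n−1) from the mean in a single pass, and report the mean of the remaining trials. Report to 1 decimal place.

n = 15, ΣRT = 12780, M = 852.000
Σ(x−M)² = 5252220.00; s = √(5252220.00/14) = 612.502
Cutoffs: 852.000 ± 2·612.502 → [-373.0, 2077.0]
Outside: 3034 → excluded.
Retained (n=14): Σ = 9746, mean = 9746/14 = 696.143

696.1 ms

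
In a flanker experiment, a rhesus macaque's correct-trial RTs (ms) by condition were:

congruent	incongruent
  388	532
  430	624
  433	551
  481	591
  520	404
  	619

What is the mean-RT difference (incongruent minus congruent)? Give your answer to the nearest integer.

103 ms

M(congruent) = 2252/5 = 450.400
M(incongruent) = 3321/6 = 553.500
Difference = 553.500 − 450.400 = 103.100 ms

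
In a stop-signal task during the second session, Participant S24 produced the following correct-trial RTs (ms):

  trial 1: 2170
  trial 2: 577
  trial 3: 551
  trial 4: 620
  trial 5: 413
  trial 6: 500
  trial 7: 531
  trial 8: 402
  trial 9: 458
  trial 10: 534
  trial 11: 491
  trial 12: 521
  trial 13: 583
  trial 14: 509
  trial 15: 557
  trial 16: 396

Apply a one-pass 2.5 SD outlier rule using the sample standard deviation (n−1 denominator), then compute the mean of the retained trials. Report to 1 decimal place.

n = 16, ΣRT = 9813, M = 613.312
Σ(x−M)² = 2649005.44; s = √(2649005.44/15) = 420.238
Cutoffs: 613.312 ± 2.5·420.238 → [-437.3, 1663.9]
Outside: 2170 → excluded.
Retained (n=15): Σ = 7643, mean = 7643/15 = 509.533

509.5 ms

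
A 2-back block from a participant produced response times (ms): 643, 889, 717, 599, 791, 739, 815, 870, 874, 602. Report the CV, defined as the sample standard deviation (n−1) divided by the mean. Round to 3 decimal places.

n = 10, Σ = 7539, M = 753.9000
Σ(x−M)² = 112214.900; s = √(112214.900/9) = 111.6616
CV = 111.6616 / 753.9000 = 0.14811

0.148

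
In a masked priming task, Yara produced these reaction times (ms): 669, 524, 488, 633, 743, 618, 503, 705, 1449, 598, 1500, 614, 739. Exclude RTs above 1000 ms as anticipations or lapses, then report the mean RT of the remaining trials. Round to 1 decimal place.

Excluded: 1449, 1500
Retained (n=11): Σ = 6834
Mean = 6834/11 = 621.2727

621.3 ms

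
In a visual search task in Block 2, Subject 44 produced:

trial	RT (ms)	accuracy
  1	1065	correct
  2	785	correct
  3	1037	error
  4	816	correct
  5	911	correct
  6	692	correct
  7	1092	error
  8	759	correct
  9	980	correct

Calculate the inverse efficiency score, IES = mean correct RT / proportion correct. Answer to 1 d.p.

1103.5 ms

Correct trials (n=7): 1065, 785, 816, 911, 692, 759, 980
Mean correct RT = 6008/7 = 858.2857 ms
Proportion correct = 7/9
IES = 858.2857 / (7/9) = 1103.510 ms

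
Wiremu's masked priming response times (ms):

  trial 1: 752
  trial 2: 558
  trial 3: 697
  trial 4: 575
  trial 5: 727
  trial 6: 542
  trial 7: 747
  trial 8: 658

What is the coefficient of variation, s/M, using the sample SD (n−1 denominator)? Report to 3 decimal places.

n = 8, Σ = 5256, M = 657.0000
Σ(x−M)² = 53376.000; s = √(53376.000/7) = 87.3221
CV = 87.3221 / 657.0000 = 0.13291

0.133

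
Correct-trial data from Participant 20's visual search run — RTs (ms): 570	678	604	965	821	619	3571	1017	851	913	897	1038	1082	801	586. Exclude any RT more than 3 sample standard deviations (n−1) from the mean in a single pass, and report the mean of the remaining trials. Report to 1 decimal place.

n = 15, ΣRT = 15013, M = 1000.867
Σ(x−M)² = 7493689.73; s = √(7493689.73/14) = 731.617
Cutoffs: 1000.867 ± 3·731.617 → [-1194.0, 3195.7]
Outside: 3571 → excluded.
Retained (n=14): Σ = 11442, mean = 11442/14 = 817.286

817.3 ms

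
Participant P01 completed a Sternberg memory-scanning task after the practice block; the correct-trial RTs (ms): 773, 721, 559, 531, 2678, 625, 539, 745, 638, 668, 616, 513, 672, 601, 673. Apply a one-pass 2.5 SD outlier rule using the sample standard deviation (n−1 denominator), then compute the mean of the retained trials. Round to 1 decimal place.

633.9 ms

n = 15, ΣRT = 11552, M = 770.133
Σ(x−M)² = 3984693.73; s = √(3984693.73/14) = 533.499
Cutoffs: 770.133 ± 2.5·533.499 → [-563.6, 2103.9]
Outside: 2678 → excluded.
Retained (n=14): Σ = 8874, mean = 8874/14 = 633.857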